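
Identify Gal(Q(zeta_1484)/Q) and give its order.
|Gal(Q(zeta_1484)/Q)| = phi(1484) = 624; group ≅ (Z/1484Z)^* ≅ Z/2Z × Z/6Z × Z/52Z

The n-th cyclotomic polynomial Φ_1484(x) is the minimal polynomial of zeta_1484 over Q and has degree phi(1484) = 624. So Q(zeta_1484) is a degree-624 Galois extension with Galois group (Z/1484Z)^*. By CRT, (Z/1484Z)^* ≅ (Z/4Z)^* × (Z/7Z)^* × (Z/53Z)^*. Each prime-power unit group is (Z/4Z)^* ≅ Z/2Z; (Z/7Z)^* ≅ Z/6Z; (Z/53Z)^* ≅ Z/52Z. Hence Gal(Q(zeta_1484)/Q) ≅ Z/2Z × Z/6Z × Z/52Z.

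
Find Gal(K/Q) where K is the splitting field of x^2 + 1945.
Gal(K/Q) = Z/2Z (cyclic of order 2)

x^2 + 1945 is irreducible over Q since -1945 is not a rational square. The splitting field Q(sqrt(-1945)) has degree 2 over Q, and its unique nontrivial automorphism is sqrt(-1945) ↦ -sqrt(-1945). Hence Gal(Q(sqrt(-1945))/Q) = Z/2Z.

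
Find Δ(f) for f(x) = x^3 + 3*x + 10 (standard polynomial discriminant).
Δ = -2808

For a depressed cubic x^3 + p x + q the discriminant is Δ = -4 p^3 - 27 q^2 = -4*(3)^3 - 27*(10)^2 = -108 - 2700 = -2808.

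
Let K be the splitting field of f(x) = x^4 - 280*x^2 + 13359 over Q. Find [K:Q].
[K:Q] = 4

f factors as (x^2 - 61)(x^2 - 219); the splitting field is K = Q(sqrt(61), sqrt(219)). Since 61, 219, and 13359 are all non-squares in Q, the three subfields Q(sqrt(61)), Q(sqrt(219)), Q(sqrt(13359)) are distinct degree-2 extensions, so [K:Q] = 4 (Klein four Galois group).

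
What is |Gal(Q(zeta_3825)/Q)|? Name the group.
|Gal(Q(zeta_3825)/Q)| = phi(3825) = 1920; group ≅ (Z/3825Z)^* ≅ Z/6Z × Z/16Z × Z/20Z

The n-th cyclotomic polynomial Φ_3825(x) is the minimal polynomial of zeta_3825 over Q and has degree phi(3825) = 1920. So Q(zeta_3825) is a degree-1920 Galois extension with Galois group (Z/3825Z)^*. By CRT, (Z/3825Z)^* ≅ (Z/9Z)^* × (Z/25Z)^* × (Z/17Z)^*. Each prime-power unit group is (Z/9Z)^* ≅ Z/6Z; (Z/25Z)^* ≅ Z/20Z; (Z/17Z)^* ≅ Z/16Z. Hence Gal(Q(zeta_3825)/Q) ≅ Z/6Z × Z/16Z × Z/20Z.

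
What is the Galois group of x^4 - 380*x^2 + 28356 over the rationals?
Gal(K/Q) = V_4 (Klein four-group, Z/2Z × Z/2Z)

f factors as (x^2 - 278)(x^2 - 102), so the splitting field is K = Q(sqrt(278), sqrt(102)). The elements 278, 102, 28356 are all non-squares in Q, so sqrt(278) and sqrt(102) generate independent quadratic extensions. Thus [K:Q] = 4 and Gal(K/Q) is generated by the two order-2 automorphisms sqrt(278) ↦ -sqrt(278) and sqrt(102) ↦ -sqrt(102), giving V_4.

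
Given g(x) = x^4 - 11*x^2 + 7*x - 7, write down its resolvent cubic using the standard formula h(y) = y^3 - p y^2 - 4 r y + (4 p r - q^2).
h(y) = y^3 + 11*y^2 + 28*y + 259

Identify coefficients: p = -11, q = 7, r = -7.
Plug into h(y) = y^3 - p y^2 - 4 r y + (4 p r - q^2):
  h(y) = y^3 - (-11) y^2 - 4*(-7) y + (4*(-11)*(-7) - (7)^2)
       = y^3 + (11) y^2 + (28) y + (259).
Simplifying: h(y) = y^3 + 11*y^2 + 28*y + 259.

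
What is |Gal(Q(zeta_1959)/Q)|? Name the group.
|Gal(Q(zeta_1959)/Q)| = phi(1959) = 1304; group ≅ (Z/1959Z)^* ≅ Z/2Z × Z/652Z

The n-th cyclotomic polynomial Φ_1959(x) is the minimal polynomial of zeta_1959 over Q and has degree phi(1959) = 1304. So Q(zeta_1959) is a degree-1304 Galois extension with Galois group (Z/1959Z)^*. By CRT, (Z/1959Z)^* ≅ (Z/3Z)^* × (Z/653Z)^*. Each prime-power unit group is (Z/3Z)^* ≅ Z/2Z; (Z/653Z)^* ≅ Z/652Z. Hence Gal(Q(zeta_1959)/Q) ≅ Z/2Z × Z/652Z.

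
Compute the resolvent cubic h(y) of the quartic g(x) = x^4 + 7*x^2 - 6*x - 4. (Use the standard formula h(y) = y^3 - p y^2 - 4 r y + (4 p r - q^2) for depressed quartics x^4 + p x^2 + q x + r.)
h(y) = y^3 - 7*y^2 + 16*y - 148

Identify coefficients: p = 7, q = -6, r = -4.
Plug into h(y) = y^3 - p y^2 - 4 r y + (4 p r - q^2):
  h(y) = y^3 - (7) y^2 - 4*(-4) y + (4*(7)*(-4) - (-6)^2)
       = y^3 + (-7) y^2 + (16) y + (-148).
Simplifying: h(y) = y^3 - 7*y^2 + 16*y - 148.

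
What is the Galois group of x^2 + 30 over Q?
Gal(K/Q) = Z/2Z (cyclic of order 2)

x^2 + 30 is irreducible over Q since -30 is not a rational square. The splitting field Q(sqrt(-30)) has degree 2 over Q, and its unique nontrivial automorphism is sqrt(-30) ↦ -sqrt(-30). Hence Gal(Q(sqrt(-30))/Q) = Z/2Z.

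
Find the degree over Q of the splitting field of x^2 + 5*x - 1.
[K:Q] = 2

The discriminant of x^2 + (5)*x + (-1) is b^2 - 4c = 25 - (-4) = 29. Since 29 is not a perfect square in Q, the polynomial is irreducible over Q. Its two roots generate a degree-2 extension, so [K:Q] = 2.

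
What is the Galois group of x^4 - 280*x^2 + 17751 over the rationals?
Gal(K/Q) = V_4 (Klein four-group, Z/2Z × Z/2Z)

f factors as (x^2 - 183)(x^2 - 97), so the splitting field is K = Q(sqrt(183), sqrt(97)). The elements 183, 97, 17751 are all non-squares in Q, so sqrt(183) and sqrt(97) generate independent quadratic extensions. Thus [K:Q] = 4 and Gal(K/Q) is generated by the two order-2 automorphisms sqrt(183) ↦ -sqrt(183) and sqrt(97) ↦ -sqrt(97), giving V_4.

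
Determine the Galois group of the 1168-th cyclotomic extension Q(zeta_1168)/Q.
|Gal(Q(zeta_1168)/Q)| = phi(1168) = 576; group ≅ (Z/1168Z)^* ≅ Z/2Z × Z/4Z × Z/72Z

The n-th cyclotomic polynomial Φ_1168(x) is the minimal polynomial of zeta_1168 over Q and has degree phi(1168) = 576. So Q(zeta_1168) is a degree-576 Galois extension with Galois group (Z/1168Z)^*. By CRT, (Z/1168Z)^* ≅ (Z/16Z)^* × (Z/73Z)^*. Each prime-power unit group is (Z/16Z)^* ≅ Z/2Z × Z/4Z; (Z/73Z)^* ≅ Z/72Z. Hence Gal(Q(zeta_1168)/Q) ≅ Z/2Z × Z/4Z × Z/72Z.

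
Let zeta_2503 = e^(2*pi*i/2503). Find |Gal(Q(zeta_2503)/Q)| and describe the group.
|Gal(Q(zeta_2503)/Q)| = phi(2503) = 2502; group ≅ (Z/2503Z)^* ≅ Z/2502Z

The n-th cyclotomic polynomial Φ_2503(x) is the minimal polynomial of zeta_2503 over Q and has degree phi(2503) = 2502. So Q(zeta_2503) is a degree-2502 Galois extension with Galois group (Z/2503Z)^*. (Z/2503Z)^* is cyclic since 2503 is an odd prime power (or 4). Hence Gal(Q(zeta_2503)/Q) ≅ Z/2502Z.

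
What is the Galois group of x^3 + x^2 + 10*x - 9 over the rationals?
Gal(K/Q) = S_3 (symmetric group of order 6)

Compute the discriminant of x^3 + (1)*x^2 + (10)*x + (-9): Δ = -7671. Since Δ is not a rational square, the Galois group is not contained in A_3; it must be the full S_3 (irreducibility of the cubic rules out anything smaller).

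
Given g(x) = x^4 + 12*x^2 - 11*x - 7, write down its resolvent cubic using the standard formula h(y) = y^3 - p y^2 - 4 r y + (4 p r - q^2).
h(y) = y^3 - 12*y^2 + 28*y - 457

Identify coefficients: p = 12, q = -11, r = -7.
Plug into h(y) = y^3 - p y^2 - 4 r y + (4 p r - q^2):
  h(y) = y^3 - (12) y^2 - 4*(-7) y + (4*(12)*(-7) - (-11)^2)
       = y^3 + (-12) y^2 + (28) y + (-457).
Simplifying: h(y) = y^3 - 12*y^2 + 28*y - 457.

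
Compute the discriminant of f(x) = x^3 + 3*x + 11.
Δ = -3375

For a depressed cubic x^3 + p x + q the discriminant is Δ = -4 p^3 - 27 q^2 = -4*(3)^3 - 27*(11)^2 = -108 - 3267 = -3375.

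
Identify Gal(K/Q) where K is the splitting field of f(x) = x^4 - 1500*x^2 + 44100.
Gal(K/Q) = Z/2Z (cyclic of order 2)

f factors as (x^2 - 30)(x^2 - 1470), so the splitting field is K = Q(sqrt(30), sqrt(1470)). The squarefree part of 30 is 30 and the squarefree part of 1470 is also 30, so sqrt(30) and sqrt(1470) are both rational multiples of sqrt(30). Hence Q(sqrt(30)) = Q(sqrt(1470)) = Q(sqrt(30)), and the splitting field collapses to a single degree-2 extension with Galois group Z/2Z.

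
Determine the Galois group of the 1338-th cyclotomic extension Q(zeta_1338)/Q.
|Gal(Q(zeta_1338)/Q)| = phi(1338) = 444; group ≅ (Z/1338Z)^* ≅ Z/2Z × Z/222Z

The n-th cyclotomic polynomial Φ_1338(x) is the minimal polynomial of zeta_1338 over Q and has degree phi(1338) = 444. So Q(zeta_1338) is a degree-444 Galois extension with Galois group (Z/1338Z)^*. By CRT, (Z/1338Z)^* ≅ (Z/2Z)^* × (Z/3Z)^* × (Z/223Z)^*. Each prime-power unit group is (Z/2Z)^* ≅ trivial group (order 1); (Z/3Z)^* ≅ Z/2Z; (Z/223Z)^* ≅ Z/222Z. Hence Gal(Q(zeta_1338)/Q) ≅ Z/2Z × Z/222Z.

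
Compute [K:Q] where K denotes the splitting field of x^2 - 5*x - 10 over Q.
[K:Q] = 2

The discriminant of x^2 + (-5)*x + (-10) is b^2 - 4c = 25 - (-40) = 65. Since 65 is not a perfect square in Q, the polynomial is irreducible over Q. Its two roots generate a degree-2 extension, so [K:Q] = 2.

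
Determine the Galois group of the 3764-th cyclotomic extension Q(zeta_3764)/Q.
|Gal(Q(zeta_3764)/Q)| = phi(3764) = 1880; group ≅ (Z/3764Z)^* ≅ Z/2Z × Z/940Z

The n-th cyclotomic polynomial Φ_3764(x) is the minimal polynomial of zeta_3764 over Q and has degree phi(3764) = 1880. So Q(zeta_3764) is a degree-1880 Galois extension with Galois group (Z/3764Z)^*. By CRT, (Z/3764Z)^* ≅ (Z/4Z)^* × (Z/941Z)^*. Each prime-power unit group is (Z/4Z)^* ≅ Z/2Z; (Z/941Z)^* ≅ Z/940Z. Hence Gal(Q(zeta_3764)/Q) ≅ Z/2Z × Z/940Z.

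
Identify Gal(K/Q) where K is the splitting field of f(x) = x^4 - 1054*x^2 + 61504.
Gal(K/Q) = Z/2Z (cyclic of order 2)

f factors as (x^2 - 62)(x^2 - 992), so the splitting field is K = Q(sqrt(62), sqrt(992)). The squarefree part of 62 is 62 and the squarefree part of 992 is also 62, so sqrt(62) and sqrt(992) are both rational multiples of sqrt(62). Hence Q(sqrt(62)) = Q(sqrt(992)) = Q(sqrt(62)), and the splitting field collapses to a single degree-2 extension with Galois group Z/2Z.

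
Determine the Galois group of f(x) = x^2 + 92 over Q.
Gal(K/Q) = Z/2Z (cyclic of order 2)

x^2 + 92 is irreducible over Q since -92 is not a rational square. The splitting field Q(sqrt(-92)) has degree 2 over Q, and its unique nontrivial automorphism is sqrt(-92) ↦ -sqrt(-92). Hence Gal(Q(sqrt(-92))/Q) = Z/2Z.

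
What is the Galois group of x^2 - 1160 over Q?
Gal(K/Q) = Z/2Z (cyclic of order 2)

x^2 - 1160 is irreducible over Q since 1160 is not a rational square. The splitting field Q(sqrt(1160)) has degree 2 over Q, and its unique nontrivial automorphism is sqrt(1160) ↦ -sqrt(1160). Hence Gal(Q(sqrt(1160))/Q) = Z/2Z.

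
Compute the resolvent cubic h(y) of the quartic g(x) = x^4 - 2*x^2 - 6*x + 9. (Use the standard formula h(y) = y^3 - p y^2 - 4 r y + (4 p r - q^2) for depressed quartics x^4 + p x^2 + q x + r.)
h(y) = y^3 + 2*y^2 - 36*y - 108

Identify coefficients: p = -2, q = -6, r = 9.
Plug into h(y) = y^3 - p y^2 - 4 r y + (4 p r - q^2):
  h(y) = y^3 - (-2) y^2 - 4*(9) y + (4*(-2)*(9) - (-6)^2)
       = y^3 + (2) y^2 + (-36) y + (-108).
Simplifying: h(y) = y^3 + 2*y^2 - 36*y - 108.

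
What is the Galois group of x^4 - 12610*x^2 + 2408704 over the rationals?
Gal(K/Q) = Z/2Z (cyclic of order 2)

f factors as (x^2 - 194)(x^2 - 12416), so the splitting field is K = Q(sqrt(194), sqrt(12416)). The squarefree part of 194 is 194 and the squarefree part of 12416 is also 194, so sqrt(194) and sqrt(12416) are both rational multiples of sqrt(194). Hence Q(sqrt(194)) = Q(sqrt(12416)) = Q(sqrt(194)), and the splitting field collapses to a single degree-2 extension with Galois group Z/2Z.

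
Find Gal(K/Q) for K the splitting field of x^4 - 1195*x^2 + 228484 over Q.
Gal(K/Q) = Z/2Z (cyclic of order 2)

f factors as (x^2 - 239)(x^2 - 956), so the splitting field is K = Q(sqrt(239), sqrt(956)). The squarefree part of 239 is 239 and the squarefree part of 956 is also 239, so sqrt(239) and sqrt(956) are both rational multiples of sqrt(239). Hence Q(sqrt(239)) = Q(sqrt(956)) = Q(sqrt(239)), and the splitting field collapses to a single degree-2 extension with Galois group Z/2Z.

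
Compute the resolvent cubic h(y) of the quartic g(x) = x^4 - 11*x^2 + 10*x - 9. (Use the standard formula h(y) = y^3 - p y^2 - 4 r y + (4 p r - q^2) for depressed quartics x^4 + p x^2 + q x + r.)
h(y) = y^3 + 11*y^2 + 36*y + 296

Identify coefficients: p = -11, q = 10, r = -9.
Plug into h(y) = y^3 - p y^2 - 4 r y + (4 p r - q^2):
  h(y) = y^3 - (-11) y^2 - 4*(-9) y + (4*(-11)*(-9) - (10)^2)
       = y^3 + (11) y^2 + (36) y + (296).
Simplifying: h(y) = y^3 + 11*y^2 + 36*y + 296.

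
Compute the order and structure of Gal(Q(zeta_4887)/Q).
|Gal(Q(zeta_4887)/Q)| = phi(4887) = 3240; group ≅ (Z/4887Z)^* ≅ Z/18Z × Z/180Z

The n-th cyclotomic polynomial Φ_4887(x) is the minimal polynomial of zeta_4887 over Q and has degree phi(4887) = 3240. So Q(zeta_4887) is a degree-3240 Galois extension with Galois group (Z/4887Z)^*. By CRT, (Z/4887Z)^* ≅ (Z/27Z)^* × (Z/181Z)^*. Each prime-power unit group is (Z/27Z)^* ≅ Z/18Z; (Z/181Z)^* ≅ Z/180Z. Hence Gal(Q(zeta_4887)/Q) ≅ Z/18Z × Z/180Z.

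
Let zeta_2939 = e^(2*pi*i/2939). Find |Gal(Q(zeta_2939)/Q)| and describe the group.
|Gal(Q(zeta_2939)/Q)| = phi(2939) = 2938; group ≅ (Z/2939Z)^* ≅ Z/2938Z

The n-th cyclotomic polynomial Φ_2939(x) is the minimal polynomial of zeta_2939 over Q and has degree phi(2939) = 2938. So Q(zeta_2939) is a degree-2938 Galois extension with Galois group (Z/2939Z)^*. (Z/2939Z)^* is cyclic since 2939 is an odd prime power (or 4). Hence Gal(Q(zeta_2939)/Q) ≅ Z/2938Z.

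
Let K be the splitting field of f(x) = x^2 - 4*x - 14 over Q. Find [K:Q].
[K:Q] = 2

The discriminant of x^2 + (-4)*x + (-14) is b^2 - 4c = 16 - (-56) = 72. Since 72 is not a perfect square in Q, the polynomial is irreducible over Q. Its two roots generate a degree-2 extension, so [K:Q] = 2.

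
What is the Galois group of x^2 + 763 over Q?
Gal(K/Q) = Z/2Z (cyclic of order 2)

x^2 + 763 is irreducible over Q since -763 is not a rational square. The splitting field Q(sqrt(-763)) has degree 2 over Q, and its unique nontrivial automorphism is sqrt(-763) ↦ -sqrt(-763). Hence Gal(Q(sqrt(-763))/Q) = Z/2Z.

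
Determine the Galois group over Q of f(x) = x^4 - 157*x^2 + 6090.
Gal(K/Q) = V_4 (Klein four-group, Z/2Z × Z/2Z)

f factors as (x^2 - 87)(x^2 - 70), so the splitting field is K = Q(sqrt(87), sqrt(70)). The elements 87, 70, 6090 are all non-squares in Q, so sqrt(87) and sqrt(70) generate independent quadratic extensions. Thus [K:Q] = 4 and Gal(K/Q) is generated by the two order-2 automorphisms sqrt(87) ↦ -sqrt(87) and sqrt(70) ↦ -sqrt(70), giving V_4.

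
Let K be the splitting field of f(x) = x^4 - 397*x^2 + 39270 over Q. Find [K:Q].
[K:Q] = 4

f factors as (x^2 - 210)(x^2 - 187); the splitting field is K = Q(sqrt(210), sqrt(187)). Since 210, 187, and 39270 are all non-squares in Q, the three subfields Q(sqrt(210)), Q(sqrt(187)), Q(sqrt(39270)) are distinct degree-2 extensions, so [K:Q] = 4 (Klein four Galois group).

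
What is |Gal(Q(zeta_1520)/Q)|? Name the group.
|Gal(Q(zeta_1520)/Q)| = phi(1520) = 576; group ≅ (Z/1520Z)^* ≅ Z/2Z × Z/4Z × Z/4Z × Z/18Z

The n-th cyclotomic polynomial Φ_1520(x) is the minimal polynomial of zeta_1520 over Q and has degree phi(1520) = 576. So Q(zeta_1520) is a degree-576 Galois extension with Galois group (Z/1520Z)^*. By CRT, (Z/1520Z)^* ≅ (Z/16Z)^* × (Z/5Z)^* × (Z/19Z)^*. Each prime-power unit group is (Z/16Z)^* ≅ Z/2Z × Z/4Z; (Z/5Z)^* ≅ Z/4Z; (Z/19Z)^* ≅ Z/18Z. Hence Gal(Q(zeta_1520)/Q) ≅ Z/2Z × Z/4Z × Z/4Z × Z/18Z.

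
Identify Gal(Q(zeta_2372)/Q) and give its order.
|Gal(Q(zeta_2372)/Q)| = phi(2372) = 1184; group ≅ (Z/2372Z)^* ≅ Z/2Z × Z/592Z

The n-th cyclotomic polynomial Φ_2372(x) is the minimal polynomial of zeta_2372 over Q and has degree phi(2372) = 1184. So Q(zeta_2372) is a degree-1184 Galois extension with Galois group (Z/2372Z)^*. By CRT, (Z/2372Z)^* ≅ (Z/4Z)^* × (Z/593Z)^*. Each prime-power unit group is (Z/4Z)^* ≅ Z/2Z; (Z/593Z)^* ≅ Z/592Z. Hence Gal(Q(zeta_2372)/Q) ≅ Z/2Z × Z/592Z.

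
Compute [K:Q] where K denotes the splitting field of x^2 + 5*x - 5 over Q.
[K:Q] = 2

The discriminant of x^2 + (5)*x + (-5) is b^2 - 4c = 25 - (-20) = 45. Since 45 is not a perfect square in Q, the polynomial is irreducible over Q. Its two roots generate a degree-2 extension, so [K:Q] = 2.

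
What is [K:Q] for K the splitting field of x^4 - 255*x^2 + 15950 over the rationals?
[K:Q] = 4

f factors as (x^2 - 110)(x^2 - 145); the splitting field is K = Q(sqrt(110), sqrt(145)). Since 110, 145, and 15950 are all non-squares in Q, the three subfields Q(sqrt(110)), Q(sqrt(145)), Q(sqrt(15950)) are distinct degree-2 extensions, so [K:Q] = 4 (Klein four Galois group).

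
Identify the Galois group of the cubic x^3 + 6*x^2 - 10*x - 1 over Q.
Gal(K/Q) = S_3 (symmetric group of order 6)

Compute the discriminant of x^3 + (6)*x^2 + (-10)*x + (-1): Δ = 9517. Since Δ is not a rational square, the Galois group is not contained in A_3; it must be the full S_3 (irreducibility of the cubic rules out anything smaller).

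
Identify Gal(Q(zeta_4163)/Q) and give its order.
|Gal(Q(zeta_4163)/Q)| = phi(4163) = 3960; group ≅ (Z/4163Z)^* ≅ Z/22Z × Z/180Z

The n-th cyclotomic polynomial Φ_4163(x) is the minimal polynomial of zeta_4163 over Q and has degree phi(4163) = 3960. So Q(zeta_4163) is a degree-3960 Galois extension with Galois group (Z/4163Z)^*. By CRT, (Z/4163Z)^* ≅ (Z/23Z)^* × (Z/181Z)^*. Each prime-power unit group is (Z/23Z)^* ≅ Z/22Z; (Z/181Z)^* ≅ Z/180Z. Hence Gal(Q(zeta_4163)/Q) ≅ Z/22Z × Z/180Z.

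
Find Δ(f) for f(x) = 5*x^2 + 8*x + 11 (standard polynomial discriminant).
Δ = -156

For a quadratic a x^2 + b x + c the discriminant is Δ = b^2 - 4ac = (8)^2 - 4*(5)*(11) = 64 - (220) = -156.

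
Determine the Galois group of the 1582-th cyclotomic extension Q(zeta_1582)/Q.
|Gal(Q(zeta_1582)/Q)| = phi(1582) = 672; group ≅ (Z/1582Z)^* ≅ Z/6Z × Z/112Z

The n-th cyclotomic polynomial Φ_1582(x) is the minimal polynomial of zeta_1582 over Q and has degree phi(1582) = 672. So Q(zeta_1582) is a degree-672 Galois extension with Galois group (Z/1582Z)^*. By CRT, (Z/1582Z)^* ≅ (Z/2Z)^* × (Z/7Z)^* × (Z/113Z)^*. Each prime-power unit group is (Z/2Z)^* ≅ trivial group (order 1); (Z/7Z)^* ≅ Z/6Z; (Z/113Z)^* ≅ Z/112Z. Hence Gal(Q(zeta_1582)/Q) ≅ Z/6Z × Z/112Z.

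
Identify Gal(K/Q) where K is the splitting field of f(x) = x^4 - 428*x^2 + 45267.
Gal(K/Q) = V_4 (Klein four-group, Z/2Z × Z/2Z)

f factors as (x^2 - 237)(x^2 - 191), so the splitting field is K = Q(sqrt(237), sqrt(191)). The elements 237, 191, 45267 are all non-squares in Q, so sqrt(237) and sqrt(191) generate independent quadratic extensions. Thus [K:Q] = 4 and Gal(K/Q) is generated by the two order-2 automorphisms sqrt(237) ↦ -sqrt(237) and sqrt(191) ↦ -sqrt(191), giving V_4.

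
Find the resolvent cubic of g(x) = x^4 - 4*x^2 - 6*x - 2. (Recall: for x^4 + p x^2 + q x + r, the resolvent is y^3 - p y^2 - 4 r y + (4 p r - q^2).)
h(y) = y^3 + 4*y^2 + 8*y - 4

Identify coefficients: p = -4, q = -6, r = -2.
Plug into h(y) = y^3 - p y^2 - 4 r y + (4 p r - q^2):
  h(y) = y^3 - (-4) y^2 - 4*(-2) y + (4*(-4)*(-2) - (-6)^2)
       = y^3 + (4) y^2 + (8) y + (-4).
Simplifying: h(y) = y^3 + 4*y^2 + 8*y - 4.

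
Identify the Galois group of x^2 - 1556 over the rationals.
Gal(K/Q) = Z/2Z (cyclic of order 2)

x^2 - 1556 is irreducible over Q since 1556 is not a rational square. The splitting field Q(sqrt(1556)) has degree 2 over Q, and its unique nontrivial automorphism is sqrt(1556) ↦ -sqrt(1556). Hence Gal(Q(sqrt(1556))/Q) = Z/2Z.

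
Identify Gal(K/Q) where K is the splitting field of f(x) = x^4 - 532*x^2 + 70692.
Gal(K/Q) = V_4 (Klein four-group, Z/2Z × Z/2Z)

f factors as (x^2 - 258)(x^2 - 274), so the splitting field is K = Q(sqrt(258), sqrt(274)). The elements 258, 274, 70692 are all non-squares in Q, so sqrt(258) and sqrt(274) generate independent quadratic extensions. Thus [K:Q] = 4 and Gal(K/Q) is generated by the two order-2 automorphisms sqrt(258) ↦ -sqrt(258) and sqrt(274) ↦ -sqrt(274), giving V_4.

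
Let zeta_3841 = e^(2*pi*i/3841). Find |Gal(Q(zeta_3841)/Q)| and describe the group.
|Gal(Q(zeta_3841)/Q)| = phi(3841) = 3652; group ≅ (Z/3841Z)^* ≅ Z/22Z × Z/166Z

The n-th cyclotomic polynomial Φ_3841(x) is the minimal polynomial of zeta_3841 over Q and has degree phi(3841) = 3652. So Q(zeta_3841) is a degree-3652 Galois extension with Galois group (Z/3841Z)^*. By CRT, (Z/3841Z)^* ≅ (Z/23Z)^* × (Z/167Z)^*. Each prime-power unit group is (Z/23Z)^* ≅ Z/22Z; (Z/167Z)^* ≅ Z/166Z. Hence Gal(Q(zeta_3841)/Q) ≅ Z/22Z × Z/166Z.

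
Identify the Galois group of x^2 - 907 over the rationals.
Gal(K/Q) = Z/2Z (cyclic of order 2)

x^2 - 907 is irreducible over Q since 907 is not a rational square. The splitting field Q(sqrt(907)) has degree 2 over Q, and its unique nontrivial automorphism is sqrt(907) ↦ -sqrt(907). Hence Gal(Q(sqrt(907))/Q) = Z/2Z.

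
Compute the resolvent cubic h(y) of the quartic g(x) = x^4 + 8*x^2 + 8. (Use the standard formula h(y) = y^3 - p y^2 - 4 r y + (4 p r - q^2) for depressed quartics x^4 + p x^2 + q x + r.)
h(y) = y^3 - 8*y^2 - 32*y + 256

Identify coefficients: p = 8, q = 0, r = 8.
Plug into h(y) = y^3 - p y^2 - 4 r y + (4 p r - q^2):
  h(y) = y^3 - (8) y^2 - 4*(8) y + (4*(8)*(8) - (0)^2)
       = y^3 + (-8) y^2 + (-32) y + (256).
Simplifying: h(y) = y^3 - 8*y^2 - 32*y + 256.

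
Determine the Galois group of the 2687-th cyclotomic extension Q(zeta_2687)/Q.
|Gal(Q(zeta_2687)/Q)| = phi(2687) = 2686; group ≅ (Z/2687Z)^* ≅ Z/2686Z

The n-th cyclotomic polynomial Φ_2687(x) is the minimal polynomial of zeta_2687 over Q and has degree phi(2687) = 2686. So Q(zeta_2687) is a degree-2686 Galois extension with Galois group (Z/2687Z)^*. (Z/2687Z)^* is cyclic since 2687 is an odd prime power (or 4). Hence Gal(Q(zeta_2687)/Q) ≅ Z/2686Z.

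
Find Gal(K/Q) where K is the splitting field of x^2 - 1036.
Gal(K/Q) = Z/2Z (cyclic of order 2)

x^2 - 1036 is irreducible over Q since 1036 is not a rational square. The splitting field Q(sqrt(1036)) has degree 2 over Q, and its unique nontrivial automorphism is sqrt(1036) ↦ -sqrt(1036). Hence Gal(Q(sqrt(1036))/Q) = Z/2Z.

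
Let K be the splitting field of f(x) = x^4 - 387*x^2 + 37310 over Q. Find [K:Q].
[K:Q] = 4

f factors as (x^2 - 205)(x^2 - 182); the splitting field is K = Q(sqrt(205), sqrt(182)). Since 205, 182, and 37310 are all non-squares in Q, the three subfields Q(sqrt(205)), Q(sqrt(182)), Q(sqrt(37310)) are distinct degree-2 extensions, so [K:Q] = 4 (Klein four Galois group).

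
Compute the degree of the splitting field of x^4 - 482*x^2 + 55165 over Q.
[K:Q] = 4

f factors as (x^2 - 187)(x^2 - 295); the splitting field is K = Q(sqrt(187), sqrt(295)). Since 187, 295, and 55165 are all non-squares in Q, the three subfields Q(sqrt(187)), Q(sqrt(295)), Q(sqrt(55165)) are distinct degree-2 extensions, so [K:Q] = 4 (Klein four Galois group).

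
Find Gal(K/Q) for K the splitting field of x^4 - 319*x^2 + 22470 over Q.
Gal(K/Q) = V_4 (Klein four-group, Z/2Z × Z/2Z)

f factors as (x^2 - 214)(x^2 - 105), so the splitting field is K = Q(sqrt(214), sqrt(105)). The elements 214, 105, 22470 are all non-squares in Q, so sqrt(214) and sqrt(105) generate independent quadratic extensions. Thus [K:Q] = 4 and Gal(K/Q) is generated by the two order-2 automorphisms sqrt(214) ↦ -sqrt(214) and sqrt(105) ↦ -sqrt(105), giving V_4.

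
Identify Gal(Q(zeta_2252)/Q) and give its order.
|Gal(Q(zeta_2252)/Q)| = phi(2252) = 1124; group ≅ (Z/2252Z)^* ≅ Z/2Z × Z/562Z

The n-th cyclotomic polynomial Φ_2252(x) is the minimal polynomial of zeta_2252 over Q and has degree phi(2252) = 1124. So Q(zeta_2252) is a degree-1124 Galois extension with Galois group (Z/2252Z)^*. By CRT, (Z/2252Z)^* ≅ (Z/4Z)^* × (Z/563Z)^*. Each prime-power unit group is (Z/4Z)^* ≅ Z/2Z; (Z/563Z)^* ≅ Z/562Z. Hence Gal(Q(zeta_2252)/Q) ≅ Z/2Z × Z/562Z.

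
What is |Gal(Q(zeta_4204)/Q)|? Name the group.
|Gal(Q(zeta_4204)/Q)| = phi(4204) = 2100; group ≅ (Z/4204Z)^* ≅ Z/2Z × Z/1050Z

The n-th cyclotomic polynomial Φ_4204(x) is the minimal polynomial of zeta_4204 over Q and has degree phi(4204) = 2100. So Q(zeta_4204) is a degree-2100 Galois extension with Galois group (Z/4204Z)^*. By CRT, (Z/4204Z)^* ≅ (Z/4Z)^* × (Z/1051Z)^*. Each prime-power unit group is (Z/4Z)^* ≅ Z/2Z; (Z/1051Z)^* ≅ Z/1050Z. Hence Gal(Q(zeta_4204)/Q) ≅ Z/2Z × Z/1050Z.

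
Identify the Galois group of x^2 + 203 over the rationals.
Gal(K/Q) = Z/2Z (cyclic of order 2)

x^2 + 203 is irreducible over Q since -203 is not a rational square. The splitting field Q(sqrt(-203)) has degree 2 over Q, and its unique nontrivial automorphism is sqrt(-203) ↦ -sqrt(-203). Hence Gal(Q(sqrt(-203))/Q) = Z/2Z.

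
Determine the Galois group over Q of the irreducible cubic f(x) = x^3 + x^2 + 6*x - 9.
Gal(K/Q) = S_3 (symmetric group of order 6)

Compute the discriminant of x^3 + (1)*x^2 + (6)*x + (-9): Δ = -3951. Since Δ is not a rational square, the Galois group is not contained in A_3; it must be the full S_3 (irreducibility of the cubic rules out anything smaller).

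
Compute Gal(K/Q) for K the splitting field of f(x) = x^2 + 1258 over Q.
Gal(K/Q) = Z/2Z (cyclic of order 2)

x^2 + 1258 is irreducible over Q since -1258 is not a rational square. The splitting field Q(sqrt(-1258)) has degree 2 over Q, and its unique nontrivial automorphism is sqrt(-1258) ↦ -sqrt(-1258). Hence Gal(Q(sqrt(-1258))/Q) = Z/2Z.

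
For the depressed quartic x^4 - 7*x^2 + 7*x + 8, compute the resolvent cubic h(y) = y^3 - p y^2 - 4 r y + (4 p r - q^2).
h(y) = y^3 + 7*y^2 - 32*y - 273

Identify coefficients: p = -7, q = 7, r = 8.
Plug into h(y) = y^3 - p y^2 - 4 r y + (4 p r - q^2):
  h(y) = y^3 - (-7) y^2 - 4*(8) y + (4*(-7)*(8) - (7)^2)
       = y^3 + (7) y^2 + (-32) y + (-273).
Simplifying: h(y) = y^3 + 7*y^2 - 32*y - 273.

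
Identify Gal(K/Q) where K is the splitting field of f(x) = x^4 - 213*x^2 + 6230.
Gal(K/Q) = V_4 (Klein four-group, Z/2Z × Z/2Z)

f factors as (x^2 - 35)(x^2 - 178), so the splitting field is K = Q(sqrt(35), sqrt(178)). The elements 35, 178, 6230 are all non-squares in Q, so sqrt(35) and sqrt(178) generate independent quadratic extensions. Thus [K:Q] = 4 and Gal(K/Q) is generated by the two order-2 automorphisms sqrt(35) ↦ -sqrt(35) and sqrt(178) ↦ -sqrt(178), giving V_4.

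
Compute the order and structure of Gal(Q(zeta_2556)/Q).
|Gal(Q(zeta_2556)/Q)| = phi(2556) = 840; group ≅ (Z/2556Z)^* ≅ Z/2Z × Z/6Z × Z/70Z

The n-th cyclotomic polynomial Φ_2556(x) is the minimal polynomial of zeta_2556 over Q and has degree phi(2556) = 840. So Q(zeta_2556) is a degree-840 Galois extension with Galois group (Z/2556Z)^*. By CRT, (Z/2556Z)^* ≅ (Z/4Z)^* × (Z/9Z)^* × (Z/71Z)^*. Each prime-power unit group is (Z/4Z)^* ≅ Z/2Z; (Z/9Z)^* ≅ Z/6Z; (Z/71Z)^* ≅ Z/70Z. Hence Gal(Q(zeta_2556)/Q) ≅ Z/2Z × Z/6Z × Z/70Z.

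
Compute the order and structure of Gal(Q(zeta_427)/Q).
|Gal(Q(zeta_427)/Q)| = phi(427) = 360; group ≅ (Z/427Z)^* ≅ Z/6Z × Z/60Z

The n-th cyclotomic polynomial Φ_427(x) is the minimal polynomial of zeta_427 over Q and has degree phi(427) = 360. So Q(zeta_427) is a degree-360 Galois extension with Galois group (Z/427Z)^*. By CRT, (Z/427Z)^* ≅ (Z/7Z)^* × (Z/61Z)^*. Each prime-power unit group is (Z/7Z)^* ≅ Z/6Z; (Z/61Z)^* ≅ Z/60Z. Hence Gal(Q(zeta_427)/Q) ≅ Z/6Z × Z/60Z.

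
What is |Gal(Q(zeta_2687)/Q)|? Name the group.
|Gal(Q(zeta_2687)/Q)| = phi(2687) = 2686; group ≅ (Z/2687Z)^* ≅ Z/2686Z

The n-th cyclotomic polynomial Φ_2687(x) is the minimal polynomial of zeta_2687 over Q and has degree phi(2687) = 2686. So Q(zeta_2687) is a degree-2686 Galois extension with Galois group (Z/2687Z)^*. (Z/2687Z)^* is cyclic since 2687 is an odd prime power (or 4). Hence Gal(Q(zeta_2687)/Q) ≅ Z/2686Z.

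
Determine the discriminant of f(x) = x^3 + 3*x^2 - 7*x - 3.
Δ = 3028

For x^3 + a x^2 + b x + c the discriminant is Δ = 18 a b c - 4 a^3 c + a^2 b^2 - 4 b^3 - 27 c^2.
Plug a = 3, b = -7, c = -3:
  18*(3)*(-7)*(-3) - 4*(3)^3*(-3) + (3)^2*(-7)^2 - 4*(-7)^3 - 27*(-3)^2
  = 1134 + (324) + 441 + (1372) + (-243)
  = 3028.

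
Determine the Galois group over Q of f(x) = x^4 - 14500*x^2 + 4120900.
Gal(K/Q) = Z/2Z (cyclic of order 2)

f factors as (x^2 - 290)(x^2 - 14210), so the splitting field is K = Q(sqrt(290), sqrt(14210)). The squarefree part of 290 is 290 and the squarefree part of 14210 is also 290, so sqrt(290) and sqrt(14210) are both rational multiples of sqrt(290). Hence Q(sqrt(290)) = Q(sqrt(14210)) = Q(sqrt(290)), and the splitting field collapses to a single degree-2 extension with Galois group Z/2Z.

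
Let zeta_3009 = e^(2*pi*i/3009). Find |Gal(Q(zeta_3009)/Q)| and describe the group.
|Gal(Q(zeta_3009)/Q)| = phi(3009) = 1856; group ≅ (Z/3009Z)^* ≅ Z/2Z × Z/16Z × Z/58Z

The n-th cyclotomic polynomial Φ_3009(x) is the minimal polynomial of zeta_3009 over Q and has degree phi(3009) = 1856. So Q(zeta_3009) is a degree-1856 Galois extension with Galois group (Z/3009Z)^*. By CRT, (Z/3009Z)^* ≅ (Z/3Z)^* × (Z/17Z)^* × (Z/59Z)^*. Each prime-power unit group is (Z/3Z)^* ≅ Z/2Z; (Z/17Z)^* ≅ Z/16Z; (Z/59Z)^* ≅ Z/58Z. Hence Gal(Q(zeta_3009)/Q) ≅ Z/2Z × Z/16Z × Z/58Z.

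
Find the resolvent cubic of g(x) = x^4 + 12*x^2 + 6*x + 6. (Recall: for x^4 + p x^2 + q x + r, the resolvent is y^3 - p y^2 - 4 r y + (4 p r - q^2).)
h(y) = y^3 - 12*y^2 - 24*y + 252

Identify coefficients: p = 12, q = 6, r = 6.
Plug into h(y) = y^3 - p y^2 - 4 r y + (4 p r - q^2):
  h(y) = y^3 - (12) y^2 - 4*(6) y + (4*(12)*(6) - (6)^2)
       = y^3 + (-12) y^2 + (-24) y + (252).
Simplifying: h(y) = y^3 - 12*y^2 - 24*y + 252.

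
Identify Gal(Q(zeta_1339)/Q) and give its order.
|Gal(Q(zeta_1339)/Q)| = phi(1339) = 1224; group ≅ (Z/1339Z)^* ≅ Z/12Z × Z/102Z

The n-th cyclotomic polynomial Φ_1339(x) is the minimal polynomial of zeta_1339 over Q and has degree phi(1339) = 1224. So Q(zeta_1339) is a degree-1224 Galois extension with Galois group (Z/1339Z)^*. By CRT, (Z/1339Z)^* ≅ (Z/13Z)^* × (Z/103Z)^*. Each prime-power unit group is (Z/13Z)^* ≅ Z/12Z; (Z/103Z)^* ≅ Z/102Z. Hence Gal(Q(zeta_1339)/Q) ≅ Z/12Z × Z/102Z.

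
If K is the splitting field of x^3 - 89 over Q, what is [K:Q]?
[K:Q] = 6

x^3 - 89 has one real root r = 89^(1/3) and two complex roots r*zeta_3, r*zeta_3^2 where zeta_3 = e^(2*pi*i/3). The splitting field is Q(r, zeta_3). [Q(r):Q] = 3 and [Q(zeta_3):Q] = 2 with gcd = 1, so [Q(r, zeta_3):Q] = 3 * 2 = 6.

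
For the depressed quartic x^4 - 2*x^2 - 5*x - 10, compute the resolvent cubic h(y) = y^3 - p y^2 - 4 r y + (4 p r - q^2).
h(y) = y^3 + 2*y^2 + 40*y + 55

Identify coefficients: p = -2, q = -5, r = -10.
Plug into h(y) = y^3 - p y^2 - 4 r y + (4 p r - q^2):
  h(y) = y^3 - (-2) y^2 - 4*(-10) y + (4*(-2)*(-10) - (-5)^2)
       = y^3 + (2) y^2 + (40) y + (55).
Simplifying: h(y) = y^3 + 2*y^2 + 40*y + 55.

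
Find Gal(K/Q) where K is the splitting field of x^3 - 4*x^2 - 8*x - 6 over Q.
Gal(K/Q) = S_3 (symmetric group of order 6)

Compute the discriminant of x^3 + (-4)*x^2 + (-8)*x + (-6): Δ = -2892. Since Δ is not a rational square, the Galois group is not contained in A_3; it must be the full S_3 (irreducibility of the cubic rules out anything smaller).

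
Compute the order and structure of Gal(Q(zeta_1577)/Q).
|Gal(Q(zeta_1577)/Q)| = phi(1577) = 1476; group ≅ (Z/1577Z)^* ≅ Z/18Z × Z/82Z

The n-th cyclotomic polynomial Φ_1577(x) is the minimal polynomial of zeta_1577 over Q and has degree phi(1577) = 1476. So Q(zeta_1577) is a degree-1476 Galois extension with Galois group (Z/1577Z)^*. By CRT, (Z/1577Z)^* ≅ (Z/19Z)^* × (Z/83Z)^*. Each prime-power unit group is (Z/19Z)^* ≅ Z/18Z; (Z/83Z)^* ≅ Z/82Z. Hence Gal(Q(zeta_1577)/Q) ≅ Z/18Z × Z/82Z.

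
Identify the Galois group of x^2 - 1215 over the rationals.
Gal(K/Q) = Z/2Z (cyclic of order 2)

x^2 - 1215 is irreducible over Q since 1215 is not a rational square. The splitting field Q(sqrt(1215)) has degree 2 over Q, and its unique nontrivial automorphism is sqrt(1215) ↦ -sqrt(1215). Hence Gal(Q(sqrt(1215))/Q) = Z/2Z.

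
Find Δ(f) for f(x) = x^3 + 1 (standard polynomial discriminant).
Δ = -27

For a depressed cubic x^3 + p x + q the discriminant is Δ = -4 p^3 - 27 q^2 = -4*(0)^3 - 27*(1)^2 = 0 - 27 = -27.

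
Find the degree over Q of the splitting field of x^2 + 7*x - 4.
[K:Q] = 2

The discriminant of x^2 + (7)*x + (-4) is b^2 - 4c = 49 - (-16) = 65. Since 65 is not a perfect square in Q, the polynomial is irreducible over Q. Its two roots generate a degree-2 extension, so [K:Q] = 2.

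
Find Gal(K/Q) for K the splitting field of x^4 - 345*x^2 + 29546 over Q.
Gal(K/Q) = V_4 (Klein four-group, Z/2Z × Z/2Z)

f factors as (x^2 - 187)(x^2 - 158), so the splitting field is K = Q(sqrt(187), sqrt(158)). The elements 187, 158, 29546 are all non-squares in Q, so sqrt(187) and sqrt(158) generate independent quadratic extensions. Thus [K:Q] = 4 and Gal(K/Q) is generated by the two order-2 automorphisms sqrt(187) ↦ -sqrt(187) and sqrt(158) ↦ -sqrt(158), giving V_4.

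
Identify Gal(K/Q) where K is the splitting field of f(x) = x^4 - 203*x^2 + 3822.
Gal(K/Q) = V_4 (Klein four-group, Z/2Z × Z/2Z)

f factors as (x^2 - 21)(x^2 - 182), so the splitting field is K = Q(sqrt(21), sqrt(182)). The elements 21, 182, 3822 are all non-squares in Q, so sqrt(21) and sqrt(182) generate independent quadratic extensions. Thus [K:Q] = 4 and Gal(K/Q) is generated by the two order-2 automorphisms sqrt(21) ↦ -sqrt(21) and sqrt(182) ↦ -sqrt(182), giving V_4.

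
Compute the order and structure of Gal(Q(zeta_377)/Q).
|Gal(Q(zeta_377)/Q)| = phi(377) = 336; group ≅ (Z/377Z)^* ≅ Z/12Z × Z/28Z

The n-th cyclotomic polynomial Φ_377(x) is the minimal polynomial of zeta_377 over Q and has degree phi(377) = 336. So Q(zeta_377) is a degree-336 Galois extension with Galois group (Z/377Z)^*. By CRT, (Z/377Z)^* ≅ (Z/13Z)^* × (Z/29Z)^*. Each prime-power unit group is (Z/13Z)^* ≅ Z/12Z; (Z/29Z)^* ≅ Z/28Z. Hence Gal(Q(zeta_377)/Q) ≅ Z/12Z × Z/28Z.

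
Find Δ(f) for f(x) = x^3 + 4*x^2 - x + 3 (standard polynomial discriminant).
Δ = -1207

For x^3 + a x^2 + b x + c the discriminant is Δ = 18 a b c - 4 a^3 c + a^2 b^2 - 4 b^3 - 27 c^2.
Plug a = 4, b = -1, c = 3:
  18*(4)*(-1)*(3) - 4*(4)^3*(3) + (4)^2*(-1)^2 - 4*(-1)^3 - 27*(3)^2
  = -216 + (-768) + 16 + (4) + (-243)
  = -1207.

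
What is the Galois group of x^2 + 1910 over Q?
Gal(K/Q) = Z/2Z (cyclic of order 2)

x^2 + 1910 is irreducible over Q since -1910 is not a rational square. The splitting field Q(sqrt(-1910)) has degree 2 over Q, and its unique nontrivial automorphism is sqrt(-1910) ↦ -sqrt(-1910). Hence Gal(Q(sqrt(-1910))/Q) = Z/2Z.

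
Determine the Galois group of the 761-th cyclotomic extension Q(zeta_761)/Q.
|Gal(Q(zeta_761)/Q)| = phi(761) = 760; group ≅ (Z/761Z)^* ≅ Z/760Z

The n-th cyclotomic polynomial Φ_761(x) is the minimal polynomial of zeta_761 over Q and has degree phi(761) = 760. So Q(zeta_761) is a degree-760 Galois extension with Galois group (Z/761Z)^*. (Z/761Z)^* is cyclic since 761 is an odd prime power (or 4). Hence Gal(Q(zeta_761)/Q) ≅ Z/760Z.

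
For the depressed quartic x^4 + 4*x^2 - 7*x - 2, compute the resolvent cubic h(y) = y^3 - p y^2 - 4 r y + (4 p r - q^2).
h(y) = y^3 - 4*y^2 + 8*y - 81

Identify coefficients: p = 4, q = -7, r = -2.
Plug into h(y) = y^3 - p y^2 - 4 r y + (4 p r - q^2):
  h(y) = y^3 - (4) y^2 - 4*(-2) y + (4*(4)*(-2) - (-7)^2)
       = y^3 + (-4) y^2 + (8) y + (-81).
Simplifying: h(y) = y^3 - 4*y^2 + 8*y - 81.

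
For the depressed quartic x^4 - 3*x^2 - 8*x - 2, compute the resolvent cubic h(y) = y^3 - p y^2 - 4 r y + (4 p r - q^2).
h(y) = y^3 + 3*y^2 + 8*y - 40

Identify coefficients: p = -3, q = -8, r = -2.
Plug into h(y) = y^3 - p y^2 - 4 r y + (4 p r - q^2):
  h(y) = y^3 - (-3) y^2 - 4*(-2) y + (4*(-3)*(-2) - (-8)^2)
       = y^3 + (3) y^2 + (8) y + (-40).
Simplifying: h(y) = y^3 + 3*y^2 + 8*y - 40.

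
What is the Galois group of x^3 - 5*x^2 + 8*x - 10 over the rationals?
Gal(K/Q) = S_3 (symmetric group of order 6)

Compute the discriminant of x^3 + (-5)*x^2 + (8)*x + (-10): Δ = -948. Since Δ is not a rational square, the Galois group is not contained in A_3; it must be the full S_3 (irreducibility of the cubic rules out anything smaller).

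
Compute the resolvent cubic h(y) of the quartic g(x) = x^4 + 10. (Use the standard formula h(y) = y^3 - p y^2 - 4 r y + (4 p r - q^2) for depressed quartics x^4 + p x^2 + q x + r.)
h(y) = y^3 - 40*y

Identify coefficients: p = 0, q = 0, r = 10.
Plug into h(y) = y^3 - p y^2 - 4 r y + (4 p r - q^2):
  h(y) = y^3 - (0) y^2 - 4*(10) y + (4*(0)*(10) - (0)^2)
       = y^3 + (0) y^2 + (-40) y + (0).
Simplifying: h(y) = y^3 - 40*y.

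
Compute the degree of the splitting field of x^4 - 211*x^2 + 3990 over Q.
[K:Q] = 4

f factors as (x^2 - 190)(x^2 - 21); the splitting field is K = Q(sqrt(190), sqrt(21)). Since 190, 21, and 3990 are all non-squares in Q, the three subfields Q(sqrt(190)), Q(sqrt(21)), Q(sqrt(3990)) are distinct degree-2 extensions, so [K:Q] = 4 (Klein four Galois group).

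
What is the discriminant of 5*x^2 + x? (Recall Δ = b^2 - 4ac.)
Δ = 1

For a quadratic a x^2 + b x + c the discriminant is Δ = b^2 - 4ac = (1)^2 - 4*(5)*(0) = 1 - (0) = 1.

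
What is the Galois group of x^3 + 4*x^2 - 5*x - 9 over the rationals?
Gal(K/Q) = S_3 (symmetric group of order 6)

Compute the discriminant of x^3 + (4)*x^2 + (-5)*x + (-9): Δ = 4257. Since Δ is not a rational square, the Galois group is not contained in A_3; it must be the full S_3 (irreducibility of the cubic rules out anything smaller).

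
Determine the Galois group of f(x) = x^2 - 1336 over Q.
Gal(K/Q) = Z/2Z (cyclic of order 2)

x^2 - 1336 is irreducible over Q since 1336 is not a rational square. The splitting field Q(sqrt(1336)) has degree 2 over Q, and its unique nontrivial automorphism is sqrt(1336) ↦ -sqrt(1336). Hence Gal(Q(sqrt(1336))/Q) = Z/2Z.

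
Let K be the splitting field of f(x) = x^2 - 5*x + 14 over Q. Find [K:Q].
[K:Q] = 2

The discriminant of x^2 + (-5)*x + (14) is b^2 - 4c = 25 - (56) = -31. Since -31 is not a perfect square in Q, the polynomial is irreducible over Q. Its two roots generate a degree-2 extension, so [K:Q] = 2.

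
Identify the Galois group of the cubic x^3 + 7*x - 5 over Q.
Gal(K/Q) = S_3 (symmetric group of order 6)

Compute the discriminant of x^3 + (0)*x^2 + (7)*x + (-5): Δ = -2047. Since Δ is not a rational square, the Galois group is not contained in A_3; it must be the full S_3 (irreducibility of the cubic rules out anything smaller).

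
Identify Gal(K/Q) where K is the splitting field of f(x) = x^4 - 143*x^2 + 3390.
Gal(K/Q) = V_4 (Klein four-group, Z/2Z × Z/2Z)

f factors as (x^2 - 30)(x^2 - 113), so the splitting field is K = Q(sqrt(30), sqrt(113)). The elements 30, 113, 3390 are all non-squares in Q, so sqrt(30) and sqrt(113) generate independent quadratic extensions. Thus [K:Q] = 4 and Gal(K/Q) is generated by the two order-2 automorphisms sqrt(30) ↦ -sqrt(30) and sqrt(113) ↦ -sqrt(113), giving V_4.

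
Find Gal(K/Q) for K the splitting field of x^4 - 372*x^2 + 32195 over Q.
Gal(K/Q) = V_4 (Klein four-group, Z/2Z × Z/2Z)

f factors as (x^2 - 137)(x^2 - 235), so the splitting field is K = Q(sqrt(137), sqrt(235)). The elements 137, 235, 32195 are all non-squares in Q, so sqrt(137) and sqrt(235) generate independent quadratic extensions. Thus [K:Q] = 4 and Gal(K/Q) is generated by the two order-2 automorphisms sqrt(137) ↦ -sqrt(137) and sqrt(235) ↦ -sqrt(235), giving V_4.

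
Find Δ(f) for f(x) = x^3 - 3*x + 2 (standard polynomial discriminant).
Δ = 0

For a depressed cubic x^3 + p x + q the discriminant is Δ = -4 p^3 - 27 q^2 = -4*(-3)^3 - 27*(2)^2 = 108 - 108 = 0.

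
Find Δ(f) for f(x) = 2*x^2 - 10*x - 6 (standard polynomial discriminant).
Δ = 148

For a quadratic a x^2 + b x + c the discriminant is Δ = b^2 - 4ac = (-10)^2 - 4*(2)*(-6) = 100 - (-48) = 148.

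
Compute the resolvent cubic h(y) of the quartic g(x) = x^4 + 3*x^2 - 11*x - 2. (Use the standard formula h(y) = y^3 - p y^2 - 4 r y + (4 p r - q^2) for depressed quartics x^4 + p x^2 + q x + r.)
h(y) = y^3 - 3*y^2 + 8*y - 145

Identify coefficients: p = 3, q = -11, r = -2.
Plug into h(y) = y^3 - p y^2 - 4 r y + (4 p r - q^2):
  h(y) = y^3 - (3) y^2 - 4*(-2) y + (4*(3)*(-2) - (-11)^2)
       = y^3 + (-3) y^2 + (8) y + (-145).
Simplifying: h(y) = y^3 - 3*y^2 + 8*y - 145.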